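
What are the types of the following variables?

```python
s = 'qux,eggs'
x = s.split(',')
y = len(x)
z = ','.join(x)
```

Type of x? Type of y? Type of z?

str.split() returns list; len() returns int; str.join() returns str

list, int, str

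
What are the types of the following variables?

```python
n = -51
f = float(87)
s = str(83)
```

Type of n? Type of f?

n is assigned a bare integer (no decimal point), so it is an int; f is assigned the result of calling float(), which returns a float

int, float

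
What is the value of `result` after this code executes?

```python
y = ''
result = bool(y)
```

y = ''; result = False

False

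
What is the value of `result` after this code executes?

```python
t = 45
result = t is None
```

t = 45; result = False

False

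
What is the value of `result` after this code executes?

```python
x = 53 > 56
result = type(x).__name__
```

x is bool; result = 'bool'

'bool'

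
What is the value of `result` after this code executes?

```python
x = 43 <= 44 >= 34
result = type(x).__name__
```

x is bool; result = 'bool'

'bool'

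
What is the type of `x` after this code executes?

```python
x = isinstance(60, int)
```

isinstance() returns bool

bool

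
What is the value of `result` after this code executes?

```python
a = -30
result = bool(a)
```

a = -30; result = True

True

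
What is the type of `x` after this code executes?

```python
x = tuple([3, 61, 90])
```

tuple() constructor returns tuple

tuple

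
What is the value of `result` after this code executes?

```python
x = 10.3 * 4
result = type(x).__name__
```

x is float; result = 'float'

'float'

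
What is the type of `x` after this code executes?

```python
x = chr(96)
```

chr() returns str (single char)

str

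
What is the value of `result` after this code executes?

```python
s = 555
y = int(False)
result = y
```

s = 555; y = 0; result = 0

0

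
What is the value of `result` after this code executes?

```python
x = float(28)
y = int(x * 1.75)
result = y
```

x = 28.0; y = 49; result = 49

49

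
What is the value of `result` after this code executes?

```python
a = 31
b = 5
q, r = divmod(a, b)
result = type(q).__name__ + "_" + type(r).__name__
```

a is int; b is int; q is int; r is int; result = 'int_int'

'int_int'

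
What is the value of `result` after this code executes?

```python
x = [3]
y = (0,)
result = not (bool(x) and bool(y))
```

x = [3]; y = (0,); result = False

False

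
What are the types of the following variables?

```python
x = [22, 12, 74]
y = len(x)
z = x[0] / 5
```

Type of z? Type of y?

int / int = float; len() returns int

float, int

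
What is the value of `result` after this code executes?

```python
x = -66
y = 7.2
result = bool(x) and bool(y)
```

x = -66; y = 7.2; result = True

True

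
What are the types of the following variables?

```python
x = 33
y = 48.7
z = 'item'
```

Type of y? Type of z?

y is assigned a number with a decimal point, so it is a float; z is assigned a quoted string literal, so it is a str

float, str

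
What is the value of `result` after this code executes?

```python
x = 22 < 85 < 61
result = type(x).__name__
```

x is bool; result = 'bool'

'bool'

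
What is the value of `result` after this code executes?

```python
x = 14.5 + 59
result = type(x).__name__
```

x is float; result = 'float'

'float'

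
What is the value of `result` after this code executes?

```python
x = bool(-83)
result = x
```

x = True; result = True

True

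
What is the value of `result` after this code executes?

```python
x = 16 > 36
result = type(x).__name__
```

x is bool; result = 'bool'

'bool'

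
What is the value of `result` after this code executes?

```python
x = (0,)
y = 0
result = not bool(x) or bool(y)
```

x = (0,); y = 0; result = False

False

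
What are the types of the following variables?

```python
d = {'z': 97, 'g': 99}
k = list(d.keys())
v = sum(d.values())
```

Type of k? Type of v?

list() converts to list; sum of ints is int

list, int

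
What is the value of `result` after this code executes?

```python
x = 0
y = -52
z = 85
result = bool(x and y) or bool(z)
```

x = 0; y = -52; z = 85; result = True

True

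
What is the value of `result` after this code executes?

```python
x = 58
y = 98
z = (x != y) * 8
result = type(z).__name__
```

x is int; y is int; z is int; result = 'int'

'int'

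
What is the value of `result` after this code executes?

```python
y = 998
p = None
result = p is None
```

y = 998; p = None; result = True

True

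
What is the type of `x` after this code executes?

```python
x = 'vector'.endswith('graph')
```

str.endswith() returns bool

bool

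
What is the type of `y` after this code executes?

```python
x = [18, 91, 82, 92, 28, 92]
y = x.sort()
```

list.sort() returns None (mutates in place)

NoneType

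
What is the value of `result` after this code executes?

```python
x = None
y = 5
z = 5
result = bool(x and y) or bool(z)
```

x = None; y = 5; z = 5; result = True

True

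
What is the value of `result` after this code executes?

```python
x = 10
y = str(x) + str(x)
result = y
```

x = 10; y = '1010'; result = '1010'

'1010'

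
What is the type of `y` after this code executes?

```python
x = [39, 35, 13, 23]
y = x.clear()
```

list.clear() returns None

NoneType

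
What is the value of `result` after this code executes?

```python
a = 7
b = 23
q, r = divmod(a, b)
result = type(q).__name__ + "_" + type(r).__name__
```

a is int; b is int; q is int; r is int; result = 'int_int'

'int_int'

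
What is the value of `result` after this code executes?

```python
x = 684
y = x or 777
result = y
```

x = 684; y = 684; result = 684

684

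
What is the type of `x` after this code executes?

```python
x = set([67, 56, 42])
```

set() constructor returns set

set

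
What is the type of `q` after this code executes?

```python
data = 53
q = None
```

None has type NoneType

NoneType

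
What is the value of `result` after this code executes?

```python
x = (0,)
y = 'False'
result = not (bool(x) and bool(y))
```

x = (0,); y = 'False'; result = False

False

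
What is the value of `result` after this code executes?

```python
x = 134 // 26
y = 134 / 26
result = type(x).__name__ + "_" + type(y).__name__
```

x is int; y is float; result = 'int_float'

'int_float'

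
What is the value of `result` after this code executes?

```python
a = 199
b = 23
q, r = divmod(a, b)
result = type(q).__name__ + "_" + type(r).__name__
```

a is int; b is int; q is int; r is int; result = 'int_int'

'int_int'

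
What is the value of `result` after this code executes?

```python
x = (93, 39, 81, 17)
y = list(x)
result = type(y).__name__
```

x is tuple; y is list; result = 'list'

'list'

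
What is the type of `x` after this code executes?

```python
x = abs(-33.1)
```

abs() of float returns float

float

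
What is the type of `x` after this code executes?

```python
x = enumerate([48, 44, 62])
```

enumerate() returns an enumerate object

enumerate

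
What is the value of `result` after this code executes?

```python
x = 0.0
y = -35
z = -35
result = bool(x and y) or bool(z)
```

x = 0.0; y = -35; z = -35; result = True

True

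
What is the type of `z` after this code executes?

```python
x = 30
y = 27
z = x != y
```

Comparison returns bool

bool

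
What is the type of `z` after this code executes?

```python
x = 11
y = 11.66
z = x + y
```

int + float = float

float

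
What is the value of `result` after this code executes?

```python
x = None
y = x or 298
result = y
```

x = None; y = 298; result = 298

298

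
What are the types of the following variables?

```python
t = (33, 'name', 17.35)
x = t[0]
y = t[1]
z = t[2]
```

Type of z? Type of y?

tuple[2] is float; tuple[1] is str

float, str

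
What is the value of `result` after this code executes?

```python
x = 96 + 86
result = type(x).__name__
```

x is int; result = 'int'

'int'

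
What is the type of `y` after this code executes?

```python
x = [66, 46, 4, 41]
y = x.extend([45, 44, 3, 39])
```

list.extend() returns None

NoneType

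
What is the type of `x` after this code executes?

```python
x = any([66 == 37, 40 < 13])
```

any() returns bool

bool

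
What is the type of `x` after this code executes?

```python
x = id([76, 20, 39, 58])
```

id() returns int

int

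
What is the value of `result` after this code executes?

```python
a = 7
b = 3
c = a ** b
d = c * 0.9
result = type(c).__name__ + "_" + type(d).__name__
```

a is int; b is int; c is int; d is float; result = 'int_float'

'int_float'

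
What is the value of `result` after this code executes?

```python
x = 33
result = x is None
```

x = 33; result = False

False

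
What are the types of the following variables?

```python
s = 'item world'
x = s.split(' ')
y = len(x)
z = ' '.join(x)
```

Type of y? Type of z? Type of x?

len() returns int; str.join() returns str; str.split() returns list

int, str, list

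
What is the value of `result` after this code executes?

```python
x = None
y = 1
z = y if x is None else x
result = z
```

x = None; y = 1; z = 1; result = 1

1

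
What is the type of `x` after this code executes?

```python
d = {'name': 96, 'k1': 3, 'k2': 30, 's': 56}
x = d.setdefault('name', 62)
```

dict.setdefault() returns the (existing or default) value

int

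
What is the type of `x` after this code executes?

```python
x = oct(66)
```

oct() returns str representation

str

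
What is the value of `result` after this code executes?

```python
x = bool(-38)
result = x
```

x = True; result = True

True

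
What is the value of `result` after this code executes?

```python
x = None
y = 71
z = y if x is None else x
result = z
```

x = None; y = 71; z = 71; result = 71

71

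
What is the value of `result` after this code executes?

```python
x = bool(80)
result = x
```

x = True; result = True

True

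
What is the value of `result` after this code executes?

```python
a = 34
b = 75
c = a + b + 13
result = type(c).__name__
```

a is int; b is int; c is int; result = 'int'

'int'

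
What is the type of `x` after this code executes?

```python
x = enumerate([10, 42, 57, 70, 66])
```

enumerate() returns an enumerate object

enumerate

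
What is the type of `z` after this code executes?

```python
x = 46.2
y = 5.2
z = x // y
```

float // float = float

float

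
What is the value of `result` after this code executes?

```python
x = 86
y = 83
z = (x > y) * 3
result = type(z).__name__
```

x is int; y is int; z is int; result = 'int'

'int'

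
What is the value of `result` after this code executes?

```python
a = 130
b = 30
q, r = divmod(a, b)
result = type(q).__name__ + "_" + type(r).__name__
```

a is int; b is int; q is int; r is int; result = 'int_int'

'int_int'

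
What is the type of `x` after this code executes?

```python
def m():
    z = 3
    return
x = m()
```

Bare return returns None

NoneType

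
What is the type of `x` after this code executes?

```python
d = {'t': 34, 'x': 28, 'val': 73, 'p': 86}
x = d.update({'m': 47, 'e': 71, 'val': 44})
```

dict.update() returns None

NoneType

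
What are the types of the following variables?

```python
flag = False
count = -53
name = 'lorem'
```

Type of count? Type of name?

count is assigned a bare integer (no decimal point), so it is an int; name is assigned a quoted string literal, so it is a str

int, str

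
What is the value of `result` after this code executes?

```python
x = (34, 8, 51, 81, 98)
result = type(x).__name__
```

x is tuple; result = 'tuple'

'tuple'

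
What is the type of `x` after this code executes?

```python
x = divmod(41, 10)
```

divmod() returns tuple of (quotient, remainder)

tuple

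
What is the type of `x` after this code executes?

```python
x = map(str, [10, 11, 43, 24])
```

map() returns a map object

map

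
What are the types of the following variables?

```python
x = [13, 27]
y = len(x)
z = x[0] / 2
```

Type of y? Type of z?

len() returns int; int / int = float

int, float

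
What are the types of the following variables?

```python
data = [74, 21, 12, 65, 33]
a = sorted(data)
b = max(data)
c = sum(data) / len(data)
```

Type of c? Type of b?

int / int = float; max of ints returns int

float, int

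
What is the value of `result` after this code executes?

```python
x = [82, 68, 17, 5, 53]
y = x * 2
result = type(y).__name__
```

x is list; y is list; result = 'list'

'list'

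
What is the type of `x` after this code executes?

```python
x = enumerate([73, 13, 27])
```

enumerate() returns an enumerate object

enumerate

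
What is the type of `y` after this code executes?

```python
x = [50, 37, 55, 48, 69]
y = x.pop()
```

list.pop() returns the popped element

int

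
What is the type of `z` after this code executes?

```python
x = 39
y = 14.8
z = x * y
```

int * float = float

float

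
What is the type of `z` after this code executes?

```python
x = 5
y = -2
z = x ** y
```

int ** negative = float

float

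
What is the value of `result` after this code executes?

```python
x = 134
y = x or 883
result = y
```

x = 134; y = 134; result = 134

134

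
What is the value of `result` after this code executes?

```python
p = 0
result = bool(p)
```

p = 0; result = False

False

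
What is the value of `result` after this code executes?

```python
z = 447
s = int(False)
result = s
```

z = 447; s = 0; result = 0

0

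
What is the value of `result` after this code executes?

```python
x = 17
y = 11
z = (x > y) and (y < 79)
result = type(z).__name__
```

x is int; y is int; z is bool; result = 'bool'

'bool'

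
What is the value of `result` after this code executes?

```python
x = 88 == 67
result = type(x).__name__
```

x is bool; result = 'bool'

'bool'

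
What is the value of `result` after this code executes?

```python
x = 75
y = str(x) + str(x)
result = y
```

x = 75; y = '7575'; result = '7575'

'7575'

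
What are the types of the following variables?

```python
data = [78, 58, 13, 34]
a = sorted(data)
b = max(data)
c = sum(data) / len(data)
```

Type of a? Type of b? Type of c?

sorted() returns list; max of ints returns int; int / int = float

list, int, float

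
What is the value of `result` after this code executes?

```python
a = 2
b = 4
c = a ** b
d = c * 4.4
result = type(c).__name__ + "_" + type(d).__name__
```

a is int; b is int; c is int; d is float; result = 'int_float'

'int_float'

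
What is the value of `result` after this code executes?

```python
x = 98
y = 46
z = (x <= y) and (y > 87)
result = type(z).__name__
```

x is int; y is int; z is bool; result = 'bool'

'bool'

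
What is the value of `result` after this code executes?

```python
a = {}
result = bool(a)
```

a = {}; result = False

False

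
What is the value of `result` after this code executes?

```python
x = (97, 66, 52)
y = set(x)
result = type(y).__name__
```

x is tuple; y is set; result = 'set'

'set'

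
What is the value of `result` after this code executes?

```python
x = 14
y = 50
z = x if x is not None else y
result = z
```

x = 14; y = 50; z = 14; result = 14

14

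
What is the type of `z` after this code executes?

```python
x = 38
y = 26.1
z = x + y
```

int + float = float

float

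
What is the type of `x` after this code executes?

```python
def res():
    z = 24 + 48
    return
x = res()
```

Bare return returns None

NoneType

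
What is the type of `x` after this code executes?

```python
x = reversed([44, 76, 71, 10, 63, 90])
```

reversed() on a list returns list_reverseiterator

list_reverseiterator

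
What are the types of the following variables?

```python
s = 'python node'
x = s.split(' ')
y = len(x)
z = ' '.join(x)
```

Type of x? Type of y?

str.split() returns list; len() returns int

list, int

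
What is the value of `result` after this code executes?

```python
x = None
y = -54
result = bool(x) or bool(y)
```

x = None; y = -54; result = True

True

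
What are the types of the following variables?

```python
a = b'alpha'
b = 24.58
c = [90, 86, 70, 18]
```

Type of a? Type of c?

a is assigned a bytes literal (b'...' prefix); c is assigned a list literal (square brackets)

bytes, list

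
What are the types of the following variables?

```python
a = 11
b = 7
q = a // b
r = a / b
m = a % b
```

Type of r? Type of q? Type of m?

/ returns float; // returns int; % of ints returns int

float, int, int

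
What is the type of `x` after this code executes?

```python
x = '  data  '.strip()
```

str.strip() returns str

str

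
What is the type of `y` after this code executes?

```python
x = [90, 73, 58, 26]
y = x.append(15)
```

list.append() returns None (mutates in place)

NoneType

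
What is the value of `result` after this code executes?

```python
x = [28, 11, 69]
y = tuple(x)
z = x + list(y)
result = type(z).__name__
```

x is list; y is tuple; z is list; result = 'list'

'list'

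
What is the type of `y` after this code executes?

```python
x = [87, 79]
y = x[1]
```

Indexing list[int] returns int

int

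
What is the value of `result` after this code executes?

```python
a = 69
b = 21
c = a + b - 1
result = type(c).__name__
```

a is int; b is int; c is int; result = 'int'

'int'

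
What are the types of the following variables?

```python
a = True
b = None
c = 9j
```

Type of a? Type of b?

a is assigned the constant True, which has type bool; b is assigned None, whose type is NoneType

bool, NoneType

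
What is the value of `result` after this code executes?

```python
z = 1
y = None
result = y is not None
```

z = 1; y = None; result = False

False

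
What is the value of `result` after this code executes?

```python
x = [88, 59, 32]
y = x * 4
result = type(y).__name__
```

x is list; y is list; result = 'list'

'list'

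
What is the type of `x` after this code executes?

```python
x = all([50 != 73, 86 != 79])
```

all() returns bool

bool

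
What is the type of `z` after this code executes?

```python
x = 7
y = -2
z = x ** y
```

int ** negative = float

float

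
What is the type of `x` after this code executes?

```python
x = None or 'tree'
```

'or' with None returns the other truthy value (str)

str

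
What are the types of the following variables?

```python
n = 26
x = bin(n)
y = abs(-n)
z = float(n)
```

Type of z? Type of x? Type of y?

float() returns float; bin() returns str; abs() of int returns int

float, str, int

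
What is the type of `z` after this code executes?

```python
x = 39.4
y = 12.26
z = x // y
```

float // float = float

float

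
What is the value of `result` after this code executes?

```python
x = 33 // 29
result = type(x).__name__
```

x is int; result = 'int'

'int'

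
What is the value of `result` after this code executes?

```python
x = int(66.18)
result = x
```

x = 66; result = 66

66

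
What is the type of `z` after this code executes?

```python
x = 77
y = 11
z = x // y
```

int // int = int

int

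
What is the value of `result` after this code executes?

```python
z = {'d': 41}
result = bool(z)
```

z = {'d': 41}; result = True

True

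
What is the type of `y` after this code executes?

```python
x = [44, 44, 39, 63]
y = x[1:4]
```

Slicing a list returns a list

list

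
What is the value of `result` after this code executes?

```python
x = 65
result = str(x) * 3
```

x = 65; result = '656565'

'656565'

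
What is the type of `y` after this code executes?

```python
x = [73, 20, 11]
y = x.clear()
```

list.clear() returns None

NoneType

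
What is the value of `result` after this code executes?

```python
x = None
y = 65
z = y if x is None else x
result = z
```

x = None; y = 65; z = 65; result = 65

65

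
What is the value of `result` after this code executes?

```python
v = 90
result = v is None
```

v = 90; result = False

False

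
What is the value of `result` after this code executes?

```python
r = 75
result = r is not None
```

r = 75; result = True

True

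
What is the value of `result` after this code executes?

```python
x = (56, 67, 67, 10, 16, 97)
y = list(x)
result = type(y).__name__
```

x is tuple; y is list; result = 'list'

'list'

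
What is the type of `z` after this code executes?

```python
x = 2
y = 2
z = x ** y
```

positive int ** positive int = int

int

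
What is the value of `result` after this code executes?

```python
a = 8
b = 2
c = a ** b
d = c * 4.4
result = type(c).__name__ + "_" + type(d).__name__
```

a is int; b is int; c is int; d is float; result = 'int_float'

'int_float'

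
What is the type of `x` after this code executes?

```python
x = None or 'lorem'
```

'or' with None returns the other truthy value (str)

str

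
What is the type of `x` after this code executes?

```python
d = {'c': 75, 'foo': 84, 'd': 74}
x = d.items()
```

dict.items() returns dict_items view

dict_items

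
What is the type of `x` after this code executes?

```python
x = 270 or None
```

'or' returns first truthy value

int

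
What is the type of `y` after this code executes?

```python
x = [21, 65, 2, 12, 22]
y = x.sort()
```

list.sort() returns None (mutates in place)

NoneType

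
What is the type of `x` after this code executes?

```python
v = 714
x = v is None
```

'is' comparison returns bool

bool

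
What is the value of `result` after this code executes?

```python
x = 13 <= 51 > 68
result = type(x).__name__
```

x is bool; result = 'bool'

'bool'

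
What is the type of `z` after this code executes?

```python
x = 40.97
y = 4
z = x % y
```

float % int = float

float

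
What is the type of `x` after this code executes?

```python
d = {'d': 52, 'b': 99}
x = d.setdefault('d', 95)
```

dict.setdefault() returns the (existing or default) value

int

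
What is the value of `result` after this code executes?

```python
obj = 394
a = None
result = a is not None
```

obj = 394; a = None; result = False

False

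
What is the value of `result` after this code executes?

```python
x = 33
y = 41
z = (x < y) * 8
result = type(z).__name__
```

x is int; y is int; z is int; result = 'int'

'int'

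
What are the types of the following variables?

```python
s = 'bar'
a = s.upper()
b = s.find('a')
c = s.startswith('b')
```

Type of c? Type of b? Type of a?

startswith() returns bool; find() returns int; upper() returns str

bool, int, str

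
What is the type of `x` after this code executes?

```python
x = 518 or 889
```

'or' returns first truthy value (int)

int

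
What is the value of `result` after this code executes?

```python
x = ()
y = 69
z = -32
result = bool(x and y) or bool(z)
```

x = (); y = 69; z = -32; result = True

True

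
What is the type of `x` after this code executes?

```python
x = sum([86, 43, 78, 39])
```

sum() of ints returns int

int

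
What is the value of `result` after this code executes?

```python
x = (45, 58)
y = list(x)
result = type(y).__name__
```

x is tuple; y is list; result = 'list'

'list'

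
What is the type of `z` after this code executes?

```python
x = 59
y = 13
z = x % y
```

int % int = int

int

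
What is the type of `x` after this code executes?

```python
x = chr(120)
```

chr() returns str (single char)

str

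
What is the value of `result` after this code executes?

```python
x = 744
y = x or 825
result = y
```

x = 744; y = 744; result = 744

744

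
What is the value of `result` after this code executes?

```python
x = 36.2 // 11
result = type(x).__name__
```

x is float; result = 'float'

'float'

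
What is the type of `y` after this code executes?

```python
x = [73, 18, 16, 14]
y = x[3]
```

Indexing list[int] returns int

int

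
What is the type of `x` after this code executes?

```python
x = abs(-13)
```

abs() of int returns int

int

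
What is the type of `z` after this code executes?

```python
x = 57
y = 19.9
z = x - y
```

int - float = float

float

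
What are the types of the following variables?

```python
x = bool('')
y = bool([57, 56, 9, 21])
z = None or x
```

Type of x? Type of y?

bool() returns bool; bool() returns bool

bool, bool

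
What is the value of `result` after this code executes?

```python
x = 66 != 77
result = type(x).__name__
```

x is bool; result = 'bool'

'bool'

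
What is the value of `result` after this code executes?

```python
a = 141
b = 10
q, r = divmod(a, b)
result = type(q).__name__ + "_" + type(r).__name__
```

a is int; b is int; q is int; r is int; result = 'int_int'

'int_int'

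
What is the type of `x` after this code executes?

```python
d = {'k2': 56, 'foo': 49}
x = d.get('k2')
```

dict.get() returns value type when found

int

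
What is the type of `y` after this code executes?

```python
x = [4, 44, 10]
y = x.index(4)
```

list.index() returns int

int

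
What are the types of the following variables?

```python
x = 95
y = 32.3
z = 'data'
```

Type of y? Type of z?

y is assigned a number with a decimal point, so it is a float; z is assigned a quoted string literal, so it is a str

float, str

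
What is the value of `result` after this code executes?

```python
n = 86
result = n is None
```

n = 86; result = False

False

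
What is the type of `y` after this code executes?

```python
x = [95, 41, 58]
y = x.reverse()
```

list.reverse() returns None

NoneType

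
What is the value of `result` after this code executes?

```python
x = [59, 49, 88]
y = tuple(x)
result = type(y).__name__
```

x is list; y is tuple; result = 'tuple'

'tuple'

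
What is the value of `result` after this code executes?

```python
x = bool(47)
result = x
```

x = True; result = True

True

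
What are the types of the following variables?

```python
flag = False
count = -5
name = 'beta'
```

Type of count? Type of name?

count is assigned a bare integer (no decimal point), so it is an int; name is assigned a quoted string literal, so it is a str

int, str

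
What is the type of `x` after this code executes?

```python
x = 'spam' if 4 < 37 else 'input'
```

Both branches of conditional are str

str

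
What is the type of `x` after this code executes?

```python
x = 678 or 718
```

'or' returns first truthy value (int)

int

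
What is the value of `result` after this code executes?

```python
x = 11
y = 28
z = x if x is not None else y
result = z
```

x = 11; y = 28; z = 11; result = 11

11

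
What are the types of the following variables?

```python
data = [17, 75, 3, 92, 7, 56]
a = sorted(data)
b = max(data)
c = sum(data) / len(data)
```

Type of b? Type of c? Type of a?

max of ints returns int; int / int = float; sorted() returns list

int, float, list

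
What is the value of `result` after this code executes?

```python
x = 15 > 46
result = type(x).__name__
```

x is bool; result = 'bool'

'bool'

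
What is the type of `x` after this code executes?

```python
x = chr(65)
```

chr() returns str (single char)

str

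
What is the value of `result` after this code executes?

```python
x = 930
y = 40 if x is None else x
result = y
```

x = 930; y = 930; result = 930

930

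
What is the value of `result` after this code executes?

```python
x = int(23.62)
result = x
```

x = 23; result = 23

23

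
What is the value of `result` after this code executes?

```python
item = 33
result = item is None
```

item = 33; result = False

False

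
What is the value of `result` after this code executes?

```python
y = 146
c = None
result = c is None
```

y = 146; c = None; result = True

True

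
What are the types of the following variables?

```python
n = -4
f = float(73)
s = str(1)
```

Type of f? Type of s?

f is assigned the result of calling float(), which returns a float; s is assigned the result of calling str(), which returns a str

float, str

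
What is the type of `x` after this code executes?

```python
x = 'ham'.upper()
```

str.upper() returns str

str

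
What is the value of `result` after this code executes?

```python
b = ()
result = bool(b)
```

b = (); result = False

False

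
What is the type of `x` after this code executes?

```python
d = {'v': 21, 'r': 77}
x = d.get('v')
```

dict.get() returns value type when found

int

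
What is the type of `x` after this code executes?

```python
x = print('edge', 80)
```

print() returns None

NoneType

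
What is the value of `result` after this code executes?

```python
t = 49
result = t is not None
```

t = 49; result = True

True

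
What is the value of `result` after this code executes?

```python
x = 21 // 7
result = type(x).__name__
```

x is int; result = 'int'

'int'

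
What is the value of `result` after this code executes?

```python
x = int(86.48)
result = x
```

x = 86; result = 86

86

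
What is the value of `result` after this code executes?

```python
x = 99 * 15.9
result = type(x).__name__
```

x is float; result = 'float'

'float'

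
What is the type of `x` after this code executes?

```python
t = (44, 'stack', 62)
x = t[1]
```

Index 1 of tuple is a str literal

str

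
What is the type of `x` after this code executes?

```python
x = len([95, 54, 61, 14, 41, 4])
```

len() always returns int

int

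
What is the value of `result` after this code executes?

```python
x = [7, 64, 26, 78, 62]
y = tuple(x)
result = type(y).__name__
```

x is list; y is tuple; result = 'tuple'

'tuple'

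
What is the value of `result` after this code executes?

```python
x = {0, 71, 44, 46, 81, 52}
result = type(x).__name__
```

x is set; result = 'set'

'set'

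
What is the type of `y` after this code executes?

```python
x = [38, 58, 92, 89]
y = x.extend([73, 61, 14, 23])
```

list.extend() returns None

NoneType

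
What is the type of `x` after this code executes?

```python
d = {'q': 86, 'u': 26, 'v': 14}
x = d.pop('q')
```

dict.pop() returns the value

int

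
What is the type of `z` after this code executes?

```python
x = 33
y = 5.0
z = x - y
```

int - float = float

float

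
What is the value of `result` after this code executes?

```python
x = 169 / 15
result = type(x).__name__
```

x is float; result = 'float'

'float'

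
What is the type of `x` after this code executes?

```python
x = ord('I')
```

ord() returns int (code point)

int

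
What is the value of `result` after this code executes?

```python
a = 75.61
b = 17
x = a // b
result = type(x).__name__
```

a is float; b is int; x is float; result = 'float'

'float'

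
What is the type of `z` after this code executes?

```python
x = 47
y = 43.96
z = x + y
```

int + float = float

float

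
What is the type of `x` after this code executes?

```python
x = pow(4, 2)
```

pow(int, int) returns int

int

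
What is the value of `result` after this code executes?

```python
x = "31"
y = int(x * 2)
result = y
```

x = '31'; y = 3131; result = 3131

3131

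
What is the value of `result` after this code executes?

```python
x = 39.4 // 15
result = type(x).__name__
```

x is float; result = 'float'

'float'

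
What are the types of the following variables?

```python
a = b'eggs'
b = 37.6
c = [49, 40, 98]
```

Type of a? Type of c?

a is assigned a bytes literal (b'...' prefix); c is assigned a list literal (square brackets)

bytes, list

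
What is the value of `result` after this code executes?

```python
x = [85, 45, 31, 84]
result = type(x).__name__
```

x is list; result = 'list'

'list'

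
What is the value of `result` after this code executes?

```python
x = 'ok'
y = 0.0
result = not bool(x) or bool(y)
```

x = 'ok'; y = 0.0; result = False

False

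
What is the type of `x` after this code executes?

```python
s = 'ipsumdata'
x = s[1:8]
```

Slicing a str returns str

str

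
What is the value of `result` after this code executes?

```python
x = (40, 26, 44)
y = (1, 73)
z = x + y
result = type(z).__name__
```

x is tuple; y is tuple; z is tuple; result = 'tuple'

'tuple'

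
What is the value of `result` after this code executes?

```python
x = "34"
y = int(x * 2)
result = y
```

x = '34'; y = 3434; result = 3434

3434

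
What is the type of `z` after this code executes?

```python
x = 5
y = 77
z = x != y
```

Comparison returns bool

bool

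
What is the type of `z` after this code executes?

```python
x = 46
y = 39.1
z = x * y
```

int * float = float

float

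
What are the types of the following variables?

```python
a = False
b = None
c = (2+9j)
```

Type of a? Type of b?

a is assigned the constant False, which has type bool; b is assigned None, whose type is NoneType

bool, NoneType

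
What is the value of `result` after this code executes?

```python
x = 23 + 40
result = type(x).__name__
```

x is int; result = 'int'

'int'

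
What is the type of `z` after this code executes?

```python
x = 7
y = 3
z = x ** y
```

positive int ** positive int = int

int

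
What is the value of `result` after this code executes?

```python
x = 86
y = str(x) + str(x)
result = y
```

x = 86; y = '8686'; result = '8686'

'8686'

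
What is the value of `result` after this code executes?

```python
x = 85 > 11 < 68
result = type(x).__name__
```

x is bool; result = 'bool'

'bool'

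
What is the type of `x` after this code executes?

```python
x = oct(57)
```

oct() returns str representation

str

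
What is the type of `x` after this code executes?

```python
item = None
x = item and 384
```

'and' returns first falsy value (None)

NoneType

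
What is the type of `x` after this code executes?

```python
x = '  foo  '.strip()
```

str.strip() returns str

str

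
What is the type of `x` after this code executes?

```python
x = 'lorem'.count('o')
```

str.count() returns int

int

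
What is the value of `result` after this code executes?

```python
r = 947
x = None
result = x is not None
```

r = 947; x = None; result = False

False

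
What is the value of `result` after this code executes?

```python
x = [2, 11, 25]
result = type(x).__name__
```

x is list; result = 'list'

'list'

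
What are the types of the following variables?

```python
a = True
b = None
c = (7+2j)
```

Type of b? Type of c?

b is assigned None, whose type is NoneType; c is assigned (7+2j), an int plus an imaginary literal (j suffix), which evaluates to complex

NoneType, complex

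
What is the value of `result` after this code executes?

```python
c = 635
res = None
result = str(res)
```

c = 635; res = None; result = 'None'

'None'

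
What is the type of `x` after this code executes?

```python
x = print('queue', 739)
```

print() returns None

NoneType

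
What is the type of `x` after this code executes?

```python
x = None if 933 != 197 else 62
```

933 != 197 is True, so the if branch is taken

NoneType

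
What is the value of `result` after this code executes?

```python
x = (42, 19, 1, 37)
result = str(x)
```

x = (42, 19, 1, 37); result = '(42, 19, 1, 37)'

'(42, 19, 1, 37)'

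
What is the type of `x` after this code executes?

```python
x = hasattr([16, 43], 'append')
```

hasattr() returns bool

bool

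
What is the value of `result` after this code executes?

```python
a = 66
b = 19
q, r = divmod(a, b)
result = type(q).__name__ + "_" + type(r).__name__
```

a is int; b is int; q is int; r is int; result = 'int_int'

'int_int'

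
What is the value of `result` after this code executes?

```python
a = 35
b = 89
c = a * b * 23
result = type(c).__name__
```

a is int; b is int; c is int; result = 'int'

'int'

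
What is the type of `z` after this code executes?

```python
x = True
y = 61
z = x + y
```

bool + int = int (bool is subclass of int)

int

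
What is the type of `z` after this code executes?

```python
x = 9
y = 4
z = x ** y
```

positive int ** positive int = int

int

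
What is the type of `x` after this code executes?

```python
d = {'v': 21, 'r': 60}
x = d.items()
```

dict.items() returns dict_items view

dict_items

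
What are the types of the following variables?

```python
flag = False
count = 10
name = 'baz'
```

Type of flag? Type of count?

flag is assigned the constant False, which has type bool; count is assigned a bare integer (no decimal point), so it is an int

bool, int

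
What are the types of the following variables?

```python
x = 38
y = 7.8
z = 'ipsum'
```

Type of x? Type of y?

x is assigned a bare integer (no decimal point), so it is an int; y is assigned a number with a decimal point, so it is a float

int, float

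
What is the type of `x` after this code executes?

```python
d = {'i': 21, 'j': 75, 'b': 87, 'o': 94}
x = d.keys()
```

.keys() returns dict_keys view

dict_keys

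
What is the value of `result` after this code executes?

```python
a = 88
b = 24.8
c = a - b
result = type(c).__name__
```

a is int; b is float; c is float; result = 'float'

'float'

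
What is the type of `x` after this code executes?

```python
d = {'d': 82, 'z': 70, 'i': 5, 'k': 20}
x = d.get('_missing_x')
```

dict.get() returns None when key not found

NoneType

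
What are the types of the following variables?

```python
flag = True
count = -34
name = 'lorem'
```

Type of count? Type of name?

count is assigned a bare integer (no decimal point), so it is an int; name is assigned a quoted string literal, so it is a str

int, str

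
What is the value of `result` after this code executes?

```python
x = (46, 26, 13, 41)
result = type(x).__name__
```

x is tuple; result = 'tuple'

'tuple'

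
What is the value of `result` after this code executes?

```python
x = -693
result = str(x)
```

x = -693; result = '-693'

'-693'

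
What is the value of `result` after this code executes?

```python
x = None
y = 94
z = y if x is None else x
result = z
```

x = None; y = 94; z = 94; result = 94

94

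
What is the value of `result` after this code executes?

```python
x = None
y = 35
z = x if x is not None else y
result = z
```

x = None; y = 35; z = 35; result = 35

35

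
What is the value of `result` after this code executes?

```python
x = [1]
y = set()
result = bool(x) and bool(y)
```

x = [1]; y = set(); result = False

False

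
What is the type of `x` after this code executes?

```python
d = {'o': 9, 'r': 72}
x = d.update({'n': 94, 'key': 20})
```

dict.update() returns None

NoneType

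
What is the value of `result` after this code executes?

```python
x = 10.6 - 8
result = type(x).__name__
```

x is float; result = 'float'

'float'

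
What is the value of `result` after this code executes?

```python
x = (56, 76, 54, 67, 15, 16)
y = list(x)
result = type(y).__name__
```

x is tuple; y is list; result = 'list'

'list'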